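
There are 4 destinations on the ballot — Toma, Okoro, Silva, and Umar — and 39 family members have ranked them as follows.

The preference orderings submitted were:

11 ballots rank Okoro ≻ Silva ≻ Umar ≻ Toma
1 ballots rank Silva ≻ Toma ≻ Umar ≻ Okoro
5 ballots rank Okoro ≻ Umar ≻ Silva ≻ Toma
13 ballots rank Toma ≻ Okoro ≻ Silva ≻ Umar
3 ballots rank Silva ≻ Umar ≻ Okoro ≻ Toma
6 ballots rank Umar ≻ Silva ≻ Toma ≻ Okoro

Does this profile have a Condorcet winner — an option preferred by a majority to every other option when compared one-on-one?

No

Head-to-head results (39 voters total):
Toma vs Okoro: Toma wins 20–19.
Toma vs Silva: Silva wins 26–13.
Toma vs Umar: Umar wins 25–14.
Okoro vs Silva: Okoro wins 29–10.
Okoro vs Umar: Okoro wins 29–10.
Silva vs Umar: Silva wins 28–11.
No candidate beats all others: Toma beats Okoro beats Silva beats Toma, a majority cycle.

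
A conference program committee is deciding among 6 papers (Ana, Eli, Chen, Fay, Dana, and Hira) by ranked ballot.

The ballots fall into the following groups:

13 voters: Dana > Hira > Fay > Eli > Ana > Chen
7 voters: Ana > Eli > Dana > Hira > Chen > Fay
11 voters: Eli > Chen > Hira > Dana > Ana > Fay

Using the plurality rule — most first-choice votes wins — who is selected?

First-place vote totals:
  Ana: 7
  Eli: 11
  Chen: 0
  Fay: 0
  Dana: 13
  Hira: 0
Dana has the most first-place votes.

Dana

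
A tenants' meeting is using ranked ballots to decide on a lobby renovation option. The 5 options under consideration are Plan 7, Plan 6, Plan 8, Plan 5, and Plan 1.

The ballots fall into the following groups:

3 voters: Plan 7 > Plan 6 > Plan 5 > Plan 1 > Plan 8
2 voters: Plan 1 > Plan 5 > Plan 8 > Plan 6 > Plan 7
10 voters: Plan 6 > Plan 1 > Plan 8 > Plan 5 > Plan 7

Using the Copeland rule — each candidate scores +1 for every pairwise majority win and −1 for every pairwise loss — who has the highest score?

Pairwise results:
  Plan 7 vs Plan 6: Plan 6 wins 12–3.
  Plan 7 vs Plan 8: Plan 8 wins 12–3.
  Plan 7 vs Plan 5: Plan 5 wins 12–3.
  Plan 7 vs Plan 1: Plan 1 wins 12–3.
  Plan 6 vs Plan 8: Plan 6 wins 13–2.
  Plan 6 vs Plan 5: Plan 6 wins 13–2.
  Plan 6 vs Plan 1: Plan 6 wins 13–2.
  Plan 8 vs Plan 5: Plan 8 wins 10–5.
  Plan 8 vs Plan 1: Plan 1 wins 15–0.
  Plan 5 vs Plan 1: Plan 1 wins 12–3.
Copeland scores (wins − losses):
  Plan 7: 0 − 4 = -4
  Plan 6: 4 − 0 = 4
  Plan 8: 2 − 2 = 0
  Plan 5: 1 − 3 = -2
  Plan 1: 3 − 1 = 2
Plan 6 has the best Copeland score.

Plan 6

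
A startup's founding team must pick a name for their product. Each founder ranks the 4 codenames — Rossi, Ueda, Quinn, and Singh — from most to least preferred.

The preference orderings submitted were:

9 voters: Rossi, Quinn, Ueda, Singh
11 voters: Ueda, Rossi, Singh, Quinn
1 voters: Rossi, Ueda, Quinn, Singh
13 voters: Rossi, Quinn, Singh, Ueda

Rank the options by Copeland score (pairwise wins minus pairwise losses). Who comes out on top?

Pairwise results:
  Rossi vs Ueda: Rossi wins 23–11.
  Rossi vs Quinn: Rossi wins 34–0.
  Rossi vs Singh: Rossi wins 34–0.
  Ueda vs Quinn: Quinn wins 22–12.
  Ueda vs Singh: Ueda wins 21–13.
  Quinn vs Singh: Quinn wins 23–11.
Copeland scores (wins − losses):
  Rossi: 3 − 0 = 3
  Ueda: 1 − 2 = -1
  Quinn: 2 − 1 = 1
  Singh: 0 − 3 = -3
Rossi has the best Copeland score.

Rossi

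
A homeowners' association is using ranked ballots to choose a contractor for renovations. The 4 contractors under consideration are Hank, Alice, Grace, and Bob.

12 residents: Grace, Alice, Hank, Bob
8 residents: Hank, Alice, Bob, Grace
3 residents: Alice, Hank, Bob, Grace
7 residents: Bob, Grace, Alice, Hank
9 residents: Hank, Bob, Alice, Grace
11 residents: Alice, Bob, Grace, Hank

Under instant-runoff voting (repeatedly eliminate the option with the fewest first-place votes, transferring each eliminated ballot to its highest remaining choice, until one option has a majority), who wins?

Round 1: Hank 17, Alice 14, Grace 12, Bob 7. Bob has the fewest and is eliminated.
Round 2: Grace 19, Hank 17, Alice 14. Alice has the fewest and is eliminated.
Round 3: Grace 30, Hank 20. Grace has a majority.

Grace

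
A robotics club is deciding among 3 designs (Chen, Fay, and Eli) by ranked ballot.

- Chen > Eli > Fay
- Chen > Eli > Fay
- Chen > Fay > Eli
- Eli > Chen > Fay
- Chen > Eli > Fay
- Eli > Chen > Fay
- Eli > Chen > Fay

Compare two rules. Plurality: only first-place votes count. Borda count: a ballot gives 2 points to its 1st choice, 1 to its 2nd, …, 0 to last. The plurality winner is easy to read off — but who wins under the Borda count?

Plurality first-place counts: Chen 4, Fay 0, Eli 3 → Chen.
Borda totals: Chen 11, Fay 1, Eli 9 → Chen.

Chen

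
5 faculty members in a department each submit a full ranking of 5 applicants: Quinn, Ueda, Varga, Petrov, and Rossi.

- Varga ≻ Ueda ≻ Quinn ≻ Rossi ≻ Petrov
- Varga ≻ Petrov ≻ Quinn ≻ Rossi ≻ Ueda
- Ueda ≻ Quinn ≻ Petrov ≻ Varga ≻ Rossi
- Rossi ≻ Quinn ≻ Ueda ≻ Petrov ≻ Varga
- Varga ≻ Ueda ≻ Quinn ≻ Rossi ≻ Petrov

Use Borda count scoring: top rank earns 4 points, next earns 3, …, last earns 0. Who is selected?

Borda scores:
  Quinn: 2 + 2 + 3 + 3 + 2 = 12
  Ueda: 3 + 0 + 4 + 2 + 3 = 12
  Varga: 4 + 4 + 1 + 0 + 4 = 13
  Petrov: 0 + 3 + 2 + 1 + 0 = 6
  Rossi: 1 + 1 + 0 + 4 + 1 = 7
Varga has the highest total.

Varga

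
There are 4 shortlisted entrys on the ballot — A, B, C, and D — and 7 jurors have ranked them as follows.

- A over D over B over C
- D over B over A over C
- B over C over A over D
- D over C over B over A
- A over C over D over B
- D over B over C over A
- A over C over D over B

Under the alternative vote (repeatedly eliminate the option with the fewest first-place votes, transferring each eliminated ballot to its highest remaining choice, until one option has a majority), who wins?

Round 1: A 3, D 3, B 1, C 0. C has the fewest and is eliminated.
Round 2: A 3, D 3, B 1. B has the fewest and is eliminated.
Round 3: A 4, D 3. A has a majority.

A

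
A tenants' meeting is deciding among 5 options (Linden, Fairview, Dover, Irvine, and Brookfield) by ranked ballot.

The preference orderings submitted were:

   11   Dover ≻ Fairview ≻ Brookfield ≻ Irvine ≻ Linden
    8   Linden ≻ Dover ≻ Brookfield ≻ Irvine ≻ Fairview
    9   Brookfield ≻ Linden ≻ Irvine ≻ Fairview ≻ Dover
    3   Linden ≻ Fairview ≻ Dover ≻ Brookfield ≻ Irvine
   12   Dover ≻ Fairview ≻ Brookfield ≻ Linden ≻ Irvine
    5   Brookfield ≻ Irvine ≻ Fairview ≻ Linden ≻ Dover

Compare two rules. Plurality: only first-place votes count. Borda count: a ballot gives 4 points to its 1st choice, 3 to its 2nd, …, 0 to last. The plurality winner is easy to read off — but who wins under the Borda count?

Plurality first-place counts: Linden 11, Fairview 0, Dover 23, Irvine 0, Brookfield 14 → Dover.
Borda totals: Linden 88, Fairview 97, Dover 122, Irvine 52, Brookfield 121 → Dover.

Dover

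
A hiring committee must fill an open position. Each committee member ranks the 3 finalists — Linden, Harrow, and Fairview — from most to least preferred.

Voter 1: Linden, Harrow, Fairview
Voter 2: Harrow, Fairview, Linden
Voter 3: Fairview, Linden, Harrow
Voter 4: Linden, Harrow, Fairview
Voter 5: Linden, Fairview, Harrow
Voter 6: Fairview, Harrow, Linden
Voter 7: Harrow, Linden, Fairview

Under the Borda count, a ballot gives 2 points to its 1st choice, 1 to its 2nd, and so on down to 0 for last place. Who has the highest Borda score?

Linden

Borda scores:
  Linden: 2 + 0 + 1 + 2 + 2 + 0 + 1 = 8
  Harrow: 1 + 2 + 0 + 1 + 0 + 1 + 2 = 7
  Fairview: 0 + 1 + 2 + 0 + 1 + 2 + 0 = 6
Linden has the highest total.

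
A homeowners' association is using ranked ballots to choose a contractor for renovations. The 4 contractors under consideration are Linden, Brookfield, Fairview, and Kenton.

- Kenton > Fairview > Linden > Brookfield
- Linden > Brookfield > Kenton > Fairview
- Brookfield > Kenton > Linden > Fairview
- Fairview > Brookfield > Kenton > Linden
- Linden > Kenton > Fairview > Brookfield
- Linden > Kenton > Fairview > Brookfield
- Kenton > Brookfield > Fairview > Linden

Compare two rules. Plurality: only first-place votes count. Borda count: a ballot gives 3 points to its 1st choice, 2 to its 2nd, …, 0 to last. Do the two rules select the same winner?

Plurality first-place counts: Linden 3, Brookfield 1, Fairview 1, Kenton 2 → Linden.
Borda totals: Linden 11, Brookfield 9, Fairview 8, Kenton 14 → Kenton.
The two rules disagree: plurality picks Linden, Borda picks Kenton.

No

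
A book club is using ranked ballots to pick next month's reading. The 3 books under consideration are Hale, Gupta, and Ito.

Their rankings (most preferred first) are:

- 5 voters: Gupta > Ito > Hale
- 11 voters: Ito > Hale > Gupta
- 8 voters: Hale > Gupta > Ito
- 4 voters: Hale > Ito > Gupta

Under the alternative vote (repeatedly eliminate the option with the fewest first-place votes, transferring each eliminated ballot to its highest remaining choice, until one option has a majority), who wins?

Ito

Round 1: Hale 12, Ito 11, Gupta 5. Gupta has the fewest and is eliminated.
Round 2: Ito 16, Hale 12. Ito has a majority.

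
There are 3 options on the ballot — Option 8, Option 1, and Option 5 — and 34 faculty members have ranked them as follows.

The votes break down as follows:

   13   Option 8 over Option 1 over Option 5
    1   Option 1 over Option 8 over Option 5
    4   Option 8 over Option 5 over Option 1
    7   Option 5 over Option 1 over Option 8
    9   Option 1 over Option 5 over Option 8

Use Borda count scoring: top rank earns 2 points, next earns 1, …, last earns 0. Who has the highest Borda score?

Borda scores:
  Option 8: 13·2 + 1 + 4·2 + 7·0 + 9·0 = 35
  Option 1: 13·1 + 2 + 4·0 + 7·1 + 9·2 = 40
  Option 5: 13·0 + 0 + 4·1 + 7·2 + 9·1 = 27
Option 1 has the highest total.

Option 1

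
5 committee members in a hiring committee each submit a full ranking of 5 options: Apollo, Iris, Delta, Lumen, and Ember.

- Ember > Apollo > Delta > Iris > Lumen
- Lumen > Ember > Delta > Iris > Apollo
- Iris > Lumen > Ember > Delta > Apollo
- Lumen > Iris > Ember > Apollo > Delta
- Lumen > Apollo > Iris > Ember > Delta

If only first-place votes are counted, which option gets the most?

Lumen

First-place vote totals:
  Apollo: 0
  Iris: 1
  Delta: 0
  Lumen: 3
  Ember: 1
Lumen has the most first-place votes.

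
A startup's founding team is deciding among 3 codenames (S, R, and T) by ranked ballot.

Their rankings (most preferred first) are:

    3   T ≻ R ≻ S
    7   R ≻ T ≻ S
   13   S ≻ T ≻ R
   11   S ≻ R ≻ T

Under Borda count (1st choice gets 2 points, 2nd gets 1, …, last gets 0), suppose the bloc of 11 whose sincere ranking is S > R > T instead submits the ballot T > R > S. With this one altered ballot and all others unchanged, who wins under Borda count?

T

Borda totals with the altered ballot: S 26, R 28, T 48.
The switch changes the winner from S to T.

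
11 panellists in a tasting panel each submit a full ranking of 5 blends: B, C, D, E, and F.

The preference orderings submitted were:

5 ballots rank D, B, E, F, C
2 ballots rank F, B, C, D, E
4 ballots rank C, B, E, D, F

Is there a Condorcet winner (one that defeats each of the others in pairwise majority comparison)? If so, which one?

B

Head-to-head results (11 voters total):
B vs C: B wins 7–4.
B vs D: B wins 6–5.
B vs E: B wins 11–0.
B vs F: B wins 9–2.
C vs D: C wins 6–5.
C vs E: C wins 6–5.
C vs F: F wins 7–4.
D vs E: D wins 7–4.
D vs F: D wins 9–2.
E vs F: E wins 9–2.
B beats each rival — C (7–4), D (6–5), E (11–0), F (9–2) — so B is the Condorcet winner.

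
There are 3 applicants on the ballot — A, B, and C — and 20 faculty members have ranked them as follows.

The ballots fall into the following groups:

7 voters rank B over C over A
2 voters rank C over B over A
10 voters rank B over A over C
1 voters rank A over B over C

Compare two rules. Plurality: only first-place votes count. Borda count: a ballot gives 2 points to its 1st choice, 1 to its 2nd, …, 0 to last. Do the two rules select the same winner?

Yes

Plurality first-place counts: A 1, B 17, C 2 → B.
Borda totals: A 12, B 37, C 11 → B.
The two rules agree on B.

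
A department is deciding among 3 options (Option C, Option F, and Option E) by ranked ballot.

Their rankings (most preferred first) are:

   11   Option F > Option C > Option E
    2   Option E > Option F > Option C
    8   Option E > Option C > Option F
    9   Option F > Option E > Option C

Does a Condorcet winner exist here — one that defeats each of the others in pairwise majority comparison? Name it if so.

Option F

Head-to-head results (30 voters total):
Option C vs Option F: Option F wins 22–8.
Option C vs Option E: Option E wins 19–11.
Option F vs Option E: Option F wins 20–10.
Option F beats each rival — Option C (22–8), Option E (20–10) — so Option F is the Condorcet winner.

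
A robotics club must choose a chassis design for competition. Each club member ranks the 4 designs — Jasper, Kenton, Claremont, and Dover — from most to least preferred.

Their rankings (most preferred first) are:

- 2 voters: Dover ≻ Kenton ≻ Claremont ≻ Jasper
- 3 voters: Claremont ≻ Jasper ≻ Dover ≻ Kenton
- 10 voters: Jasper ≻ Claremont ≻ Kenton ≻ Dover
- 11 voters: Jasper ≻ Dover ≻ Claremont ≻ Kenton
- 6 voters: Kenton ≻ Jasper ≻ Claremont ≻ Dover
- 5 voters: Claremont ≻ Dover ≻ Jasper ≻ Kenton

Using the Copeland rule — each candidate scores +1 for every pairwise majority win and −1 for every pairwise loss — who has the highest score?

Jasper

Pairwise results:
  Jasper vs Kenton: Jasper wins 29–8.
  Jasper vs Claremont: Jasper wins 27–10.
  Jasper vs Dover: Jasper wins 30–7.
  Kenton vs Claremont: Claremont wins 29–8.
  Kenton vs Dover: Dover wins 21–16.
  Claremont vs Dover: Claremont wins 24–13.
Copeland scores (wins − losses):
  Jasper: 3 − 0 = 3
  Kenton: 0 − 3 = -3
  Claremont: 2 − 1 = 1
  Dover: 1 − 2 = -1
Jasper has the best Copeland score.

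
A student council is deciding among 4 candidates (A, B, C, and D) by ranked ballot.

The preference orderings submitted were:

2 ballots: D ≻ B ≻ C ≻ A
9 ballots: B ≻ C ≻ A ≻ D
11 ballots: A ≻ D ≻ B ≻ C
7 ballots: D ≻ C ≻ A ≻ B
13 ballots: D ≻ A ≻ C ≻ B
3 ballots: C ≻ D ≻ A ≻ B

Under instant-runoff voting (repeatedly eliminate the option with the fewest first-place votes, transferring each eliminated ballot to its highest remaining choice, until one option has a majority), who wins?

Round 1: D 22, A 11, B 9, C 3. C has the fewest and is eliminated.
Round 2: D 25, A 11, B 9. D has a majority.

D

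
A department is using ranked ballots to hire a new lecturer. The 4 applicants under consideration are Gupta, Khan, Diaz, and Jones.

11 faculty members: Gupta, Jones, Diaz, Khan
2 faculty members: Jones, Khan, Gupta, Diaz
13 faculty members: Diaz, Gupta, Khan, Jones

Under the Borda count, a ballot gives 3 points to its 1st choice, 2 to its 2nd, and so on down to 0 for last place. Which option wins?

Gupta

Borda scores:
  Gupta: 11·3 + 2·1 + 13·2 = 61
  Khan: 11·0 + 2·2 + 13·1 = 17
  Diaz: 11·1 + 2·0 + 13·3 = 50
  Jones: 11·2 + 2·3 + 13·0 = 28
Gupta has the highest total.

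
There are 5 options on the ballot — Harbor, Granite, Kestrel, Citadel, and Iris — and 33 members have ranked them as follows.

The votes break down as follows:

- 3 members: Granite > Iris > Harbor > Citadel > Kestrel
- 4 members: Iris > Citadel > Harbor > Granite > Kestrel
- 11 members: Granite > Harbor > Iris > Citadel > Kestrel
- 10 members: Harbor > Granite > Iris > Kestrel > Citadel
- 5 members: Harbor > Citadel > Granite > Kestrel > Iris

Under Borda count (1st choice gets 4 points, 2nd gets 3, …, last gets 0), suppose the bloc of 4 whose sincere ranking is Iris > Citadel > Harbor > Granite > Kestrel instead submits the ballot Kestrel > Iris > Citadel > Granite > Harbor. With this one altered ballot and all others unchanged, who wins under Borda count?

Borda totals with the altered ballot: Harbor 99, Granite 100, Kestrel 31, Citadel 37, Iris 63.
The switch changes the winner from Harbor to Granite.

Granite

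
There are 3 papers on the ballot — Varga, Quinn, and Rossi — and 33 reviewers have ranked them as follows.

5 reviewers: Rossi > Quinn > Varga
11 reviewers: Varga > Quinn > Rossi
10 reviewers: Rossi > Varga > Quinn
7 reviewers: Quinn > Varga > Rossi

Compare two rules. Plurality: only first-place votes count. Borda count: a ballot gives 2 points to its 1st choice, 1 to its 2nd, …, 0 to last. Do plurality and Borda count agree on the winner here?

No

Plurality first-place counts: Varga 11, Quinn 7, Rossi 15 → Rossi.
Borda totals: Varga 39, Quinn 30, Rossi 30 → Varga.
The two rules disagree: plurality picks Rossi, Borda picks Varga.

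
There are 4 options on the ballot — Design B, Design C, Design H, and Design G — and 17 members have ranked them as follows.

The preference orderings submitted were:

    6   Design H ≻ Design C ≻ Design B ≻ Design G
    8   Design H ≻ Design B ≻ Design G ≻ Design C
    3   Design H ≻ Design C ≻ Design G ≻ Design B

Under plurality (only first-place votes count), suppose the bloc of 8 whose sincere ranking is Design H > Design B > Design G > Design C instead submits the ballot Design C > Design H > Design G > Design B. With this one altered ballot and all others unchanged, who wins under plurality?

Design H

First-place totals with the altered ballot: Design B 0, Design C 8, Design H 9, Design G 0.
The winner is unchanged: still Design H.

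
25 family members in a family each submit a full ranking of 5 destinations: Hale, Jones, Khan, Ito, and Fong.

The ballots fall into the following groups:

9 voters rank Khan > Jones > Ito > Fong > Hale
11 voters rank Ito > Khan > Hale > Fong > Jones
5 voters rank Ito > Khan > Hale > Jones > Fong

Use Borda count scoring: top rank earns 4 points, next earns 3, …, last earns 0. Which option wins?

Borda scores:
  Hale: 9·0 + 11·2 + 5·2 = 32
  Jones: 9·3 + 11·0 + 5·1 = 32
  Khan: 9·4 + 11·3 + 5·3 = 84
  Ito: 9·2 + 11·4 + 5·4 = 82
  Fong: 9·1 + 11·1 + 5·0 = 20
Khan has the highest total.

Khan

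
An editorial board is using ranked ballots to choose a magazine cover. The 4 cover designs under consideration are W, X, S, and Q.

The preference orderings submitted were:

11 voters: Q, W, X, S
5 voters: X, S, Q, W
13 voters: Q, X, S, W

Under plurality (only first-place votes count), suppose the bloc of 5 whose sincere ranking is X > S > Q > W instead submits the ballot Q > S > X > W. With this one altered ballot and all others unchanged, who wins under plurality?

Q

First-place totals with the altered ballot: W 0, X 0, S 0, Q 29.
The winner is unchanged: still Q.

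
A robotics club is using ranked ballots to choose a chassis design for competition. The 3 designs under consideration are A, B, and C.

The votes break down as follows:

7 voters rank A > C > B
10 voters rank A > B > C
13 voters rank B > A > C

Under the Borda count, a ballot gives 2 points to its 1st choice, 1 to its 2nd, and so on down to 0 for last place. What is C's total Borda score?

7

Borda scores:
  A: 7·2 + 10·2 + 13·1 = 47
  B: 7·0 + 10·1 + 13·2 = 36
  C: 7·1 + 10·0 + 13·0 = 7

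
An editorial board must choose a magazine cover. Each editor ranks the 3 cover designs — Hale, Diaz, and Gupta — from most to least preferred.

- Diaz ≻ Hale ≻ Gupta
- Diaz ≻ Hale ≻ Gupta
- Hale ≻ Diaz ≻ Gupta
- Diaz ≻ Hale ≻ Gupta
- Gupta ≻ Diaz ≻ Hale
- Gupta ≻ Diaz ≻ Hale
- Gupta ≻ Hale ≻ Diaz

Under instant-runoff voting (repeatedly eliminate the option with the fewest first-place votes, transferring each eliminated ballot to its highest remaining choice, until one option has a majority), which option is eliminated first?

Hale

Round 1: Diaz 3, Gupta 3, Hale 1. Hale has the fewest and is eliminated.
Round 2: Diaz 4, Gupta 3. Diaz has a majority.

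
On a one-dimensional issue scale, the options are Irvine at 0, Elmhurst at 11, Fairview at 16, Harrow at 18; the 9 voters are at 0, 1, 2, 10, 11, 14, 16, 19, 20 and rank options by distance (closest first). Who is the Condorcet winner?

Elmhurst

With single-peaked preferences on a line, the Condorcet winner is the candidate closest to the median voter.
The median voter (position 11) is closest to Elmhurst at 11.
Check: Elmhurst vs Harrow — voters closer to Elmhurst: 6 of 9.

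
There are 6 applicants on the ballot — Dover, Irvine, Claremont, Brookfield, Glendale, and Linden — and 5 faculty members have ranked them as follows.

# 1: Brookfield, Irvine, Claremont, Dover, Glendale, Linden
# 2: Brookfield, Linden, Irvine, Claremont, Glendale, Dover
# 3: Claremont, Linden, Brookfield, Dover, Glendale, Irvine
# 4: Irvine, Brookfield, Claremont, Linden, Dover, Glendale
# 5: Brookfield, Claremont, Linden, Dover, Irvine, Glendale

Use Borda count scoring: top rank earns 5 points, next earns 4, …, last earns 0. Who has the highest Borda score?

Brookfield

Borda scores:
  Dover: 2 + 0 + 2 + 1 + 2 = 7
  Irvine: 4 + 3 + 0 + 5 + 1 = 13
  Claremont: 3 + 2 + 5 + 3 + 4 = 17
  Brookfield: 5 + 5 + 3 + 4 + 5 = 22
  Glendale: 1 + 1 + 1 + 0 + 0 = 3
  Linden: 0 + 4 + 4 + 2 + 3 = 13
Brookfield has the highest total.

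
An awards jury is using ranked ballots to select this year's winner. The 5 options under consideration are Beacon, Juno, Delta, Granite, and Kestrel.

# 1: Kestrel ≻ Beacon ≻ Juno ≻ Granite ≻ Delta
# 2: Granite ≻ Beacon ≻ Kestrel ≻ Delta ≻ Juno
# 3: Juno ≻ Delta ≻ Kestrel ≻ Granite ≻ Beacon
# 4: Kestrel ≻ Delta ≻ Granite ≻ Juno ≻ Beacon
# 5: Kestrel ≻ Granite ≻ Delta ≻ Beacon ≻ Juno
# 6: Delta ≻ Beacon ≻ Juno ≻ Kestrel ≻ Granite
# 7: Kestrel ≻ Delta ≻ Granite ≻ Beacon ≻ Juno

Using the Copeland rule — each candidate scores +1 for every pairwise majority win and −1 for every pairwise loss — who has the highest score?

Kestrel

Pairwise results:
  Beacon vs Juno: Beacon wins 5–2.
  Beacon vs Delta: Delta wins 5–2.
  Beacon vs Granite: Granite wins 5–2.
  Beacon vs Kestrel: Kestrel wins 5–2.
  Juno vs Delta: Delta wins 5–2.
  Juno vs Granite: Granite wins 4–3.
  Juno vs Kestrel: Kestrel wins 5–2.
  Delta vs Granite: Delta wins 4–3.
  Delta vs Kestrel: Kestrel wins 5–2.
  Granite vs Kestrel: Kestrel wins 6–1.
Copeland scores (wins − losses):
  Beacon: 1 − 3 = -2
  Juno: 0 − 4 = -4
  Delta: 3 − 1 = 2
  Granite: 2 − 2 = 0
  Kestrel: 4 − 0 = 4
Kestrel has the best Copeland score.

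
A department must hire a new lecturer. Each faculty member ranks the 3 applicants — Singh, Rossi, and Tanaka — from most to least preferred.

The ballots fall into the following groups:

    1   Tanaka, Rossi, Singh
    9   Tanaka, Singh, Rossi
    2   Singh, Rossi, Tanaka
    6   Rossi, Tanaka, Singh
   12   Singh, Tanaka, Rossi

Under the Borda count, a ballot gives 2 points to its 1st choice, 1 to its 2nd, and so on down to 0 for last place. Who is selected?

Tanaka

Borda scores:
  Singh: 0 + 9·1 + 2·2 + 6·0 + 12·2 = 37
  Rossi: 1 + 9·0 + 2·1 + 6·2 + 12·0 = 15
  Tanaka: 2 + 9·2 + 2·0 + 6·1 + 12·1 = 38
Tanaka has the highest total.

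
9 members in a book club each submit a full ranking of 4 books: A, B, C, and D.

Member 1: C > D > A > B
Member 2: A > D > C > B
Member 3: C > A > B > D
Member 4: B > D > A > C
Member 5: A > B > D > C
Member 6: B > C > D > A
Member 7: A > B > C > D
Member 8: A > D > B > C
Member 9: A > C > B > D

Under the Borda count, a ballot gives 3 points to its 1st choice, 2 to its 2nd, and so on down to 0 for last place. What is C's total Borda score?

Borda scores:
  A: 1 + 3 + 2 + 1 + 3 + 0 + 3 + 3 + 3 = 19
  B: 0 + 0 + 1 + 3 + 2 + 3 + 2 + 1 + 1 = 13
  C: 3 + 1 + 3 + 0 + 0 + 2 + 1 + 0 + 2 = 12
  D: 2 + 2 + 0 + 2 + 1 + 1 + 0 + 2 + 0 = 10

12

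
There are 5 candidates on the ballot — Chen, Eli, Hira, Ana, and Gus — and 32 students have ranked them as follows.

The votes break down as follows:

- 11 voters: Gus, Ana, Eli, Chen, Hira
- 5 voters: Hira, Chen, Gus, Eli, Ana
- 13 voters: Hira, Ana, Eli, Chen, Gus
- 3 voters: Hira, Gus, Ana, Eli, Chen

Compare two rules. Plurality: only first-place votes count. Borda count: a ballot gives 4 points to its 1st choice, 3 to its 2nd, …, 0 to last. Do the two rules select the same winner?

Yes

Plurality first-place counts: Chen 0, Eli 0, Hira 21, Ana 0, Gus 11 → Hira.
Borda totals: Chen 39, Eli 56, Hira 84, Ana 78, Gus 63 → Hira.
The two rules agree on Hira.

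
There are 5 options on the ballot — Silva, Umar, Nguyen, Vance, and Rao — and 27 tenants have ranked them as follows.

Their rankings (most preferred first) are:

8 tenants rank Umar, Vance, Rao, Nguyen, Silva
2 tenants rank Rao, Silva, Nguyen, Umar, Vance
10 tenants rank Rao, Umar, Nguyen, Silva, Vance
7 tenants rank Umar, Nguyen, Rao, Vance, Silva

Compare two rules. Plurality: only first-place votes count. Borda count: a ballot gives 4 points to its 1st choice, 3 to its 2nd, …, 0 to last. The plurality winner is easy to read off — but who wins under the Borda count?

Plurality first-place counts: Silva 0, Umar 15, Nguyen 0, Vance 0, Rao 12 → Umar.
Borda totals: Silva 16, Umar 92, Nguyen 53, Vance 31, Rao 78 → Umar.

Umar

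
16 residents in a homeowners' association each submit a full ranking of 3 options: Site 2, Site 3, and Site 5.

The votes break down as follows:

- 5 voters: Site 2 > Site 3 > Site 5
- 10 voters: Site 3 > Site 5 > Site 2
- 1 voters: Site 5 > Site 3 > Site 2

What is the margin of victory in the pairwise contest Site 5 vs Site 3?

Ballots ranking Site 5 above Site 3: 1.
Ballots ranking Site 3 above Site 5: 5+10 = 15.
Site 3 wins 15–1, a margin of 14.

14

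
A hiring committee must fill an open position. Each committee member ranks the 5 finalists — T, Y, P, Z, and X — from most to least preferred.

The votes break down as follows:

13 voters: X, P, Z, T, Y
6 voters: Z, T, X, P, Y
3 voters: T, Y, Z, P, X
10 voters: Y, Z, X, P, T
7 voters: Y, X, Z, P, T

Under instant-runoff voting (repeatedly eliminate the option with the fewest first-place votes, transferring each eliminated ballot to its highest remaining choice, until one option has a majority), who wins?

Round 1: Y 17, X 13, Z 6, T 3, P 0. P has the fewest and is eliminated.
Round 2: Y 17, X 13, Z 6, T 3. T has the fewest and is eliminated.
Round 3: Y 20, X 13, Z 6. Y has a majority.

Y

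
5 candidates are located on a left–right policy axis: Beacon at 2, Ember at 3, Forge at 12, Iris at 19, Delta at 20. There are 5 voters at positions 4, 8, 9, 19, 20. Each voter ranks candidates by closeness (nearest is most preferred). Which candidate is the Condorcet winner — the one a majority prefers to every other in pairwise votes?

With single-peaked preferences on a line, the Condorcet winner is the candidate closest to the median voter.
The median voter (position 9) is closest to Forge at 12.
Check: Forge vs Delta — voters closer to Forge: 3 of 5.

Forge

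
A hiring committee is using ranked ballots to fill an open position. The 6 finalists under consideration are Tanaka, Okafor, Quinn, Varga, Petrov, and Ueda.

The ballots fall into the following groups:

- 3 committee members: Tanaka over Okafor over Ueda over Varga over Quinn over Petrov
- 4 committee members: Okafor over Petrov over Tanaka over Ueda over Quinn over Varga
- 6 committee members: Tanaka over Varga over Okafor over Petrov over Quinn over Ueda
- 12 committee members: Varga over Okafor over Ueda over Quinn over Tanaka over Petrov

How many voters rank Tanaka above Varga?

13

Ballots ranking Tanaka above Varga: 3+4+6 = 13.
Ballots ranking Varga above Tanaka: 12.
So 13 of 25 voters prefer Tanaka to Varga.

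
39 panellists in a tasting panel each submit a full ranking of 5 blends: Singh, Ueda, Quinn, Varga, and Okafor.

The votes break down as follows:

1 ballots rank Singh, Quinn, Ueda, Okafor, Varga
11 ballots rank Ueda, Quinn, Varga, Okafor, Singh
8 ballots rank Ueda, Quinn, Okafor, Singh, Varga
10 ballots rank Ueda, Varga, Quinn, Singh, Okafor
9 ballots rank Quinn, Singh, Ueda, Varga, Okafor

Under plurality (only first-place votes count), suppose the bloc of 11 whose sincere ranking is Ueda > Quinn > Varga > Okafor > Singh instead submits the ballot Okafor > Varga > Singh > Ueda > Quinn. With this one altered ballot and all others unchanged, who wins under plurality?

First-place totals with the altered ballot: Singh 1, Ueda 18, Quinn 9, Varga 0, Okafor 11.
The winner is unchanged: still Ueda.

Ueda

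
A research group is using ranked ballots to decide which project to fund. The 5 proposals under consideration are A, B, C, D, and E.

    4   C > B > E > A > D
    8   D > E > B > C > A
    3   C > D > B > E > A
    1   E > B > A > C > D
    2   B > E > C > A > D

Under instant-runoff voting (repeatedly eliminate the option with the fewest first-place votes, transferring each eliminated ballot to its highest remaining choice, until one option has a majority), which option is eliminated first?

A

Round 1: D 8, C 7, B 2, E 1, A 0. A has the fewest and is eliminated.
Round 2: D 8, C 7, B 2, E 1. E has the fewest and is eliminated.
Round 3: D 8, C 7, B 3. B has the fewest and is eliminated.
Round 4: C 10, D 8. C has a majority.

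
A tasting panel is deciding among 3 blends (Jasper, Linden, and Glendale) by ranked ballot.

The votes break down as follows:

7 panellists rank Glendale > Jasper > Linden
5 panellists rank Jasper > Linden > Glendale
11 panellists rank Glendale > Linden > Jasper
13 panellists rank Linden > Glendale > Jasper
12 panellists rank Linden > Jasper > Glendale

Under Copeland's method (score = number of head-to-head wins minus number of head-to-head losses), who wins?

Linden

Pairwise results:
  Jasper vs Linden: Linden wins 36–12.
  Jasper vs Glendale: Glendale wins 31–17.
  Linden vs Glendale: Linden wins 30–18.
Copeland scores (wins − losses):
  Jasper: 0 − 2 = -2
  Linden: 2 − 0 = 2
  Glendale: 1 − 1 = 0
Linden has the best Copeland score.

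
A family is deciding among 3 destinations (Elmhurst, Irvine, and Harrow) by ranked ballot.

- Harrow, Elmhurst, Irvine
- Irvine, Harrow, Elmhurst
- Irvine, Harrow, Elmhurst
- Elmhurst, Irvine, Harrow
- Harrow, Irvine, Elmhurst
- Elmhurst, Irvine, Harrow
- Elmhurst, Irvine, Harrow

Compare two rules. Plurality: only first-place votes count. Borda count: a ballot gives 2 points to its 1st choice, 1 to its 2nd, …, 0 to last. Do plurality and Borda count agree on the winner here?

Plurality first-place counts: Elmhurst 3, Irvine 2, Harrow 2 → Elmhurst.
Borda totals: Elmhurst 7, Irvine 8, Harrow 6 → Irvine.
The two rules disagree: plurality picks Elmhurst, Borda picks Irvine.

No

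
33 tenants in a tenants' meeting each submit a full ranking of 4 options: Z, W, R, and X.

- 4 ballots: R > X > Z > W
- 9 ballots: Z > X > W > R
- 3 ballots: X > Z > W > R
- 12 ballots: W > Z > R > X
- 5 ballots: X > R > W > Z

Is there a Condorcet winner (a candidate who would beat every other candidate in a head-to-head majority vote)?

Head-to-head results (33 voters total):
Z vs W: W wins 17–16.
Z vs R: Z wins 24–9.
Z vs X: Z wins 21–12.
W vs R: W wins 24–9.
W vs X: X wins 21–12.
R vs X: X wins 17–16.
No candidate beats all others: Z beats X beats W beats Z, a majority cycle.

No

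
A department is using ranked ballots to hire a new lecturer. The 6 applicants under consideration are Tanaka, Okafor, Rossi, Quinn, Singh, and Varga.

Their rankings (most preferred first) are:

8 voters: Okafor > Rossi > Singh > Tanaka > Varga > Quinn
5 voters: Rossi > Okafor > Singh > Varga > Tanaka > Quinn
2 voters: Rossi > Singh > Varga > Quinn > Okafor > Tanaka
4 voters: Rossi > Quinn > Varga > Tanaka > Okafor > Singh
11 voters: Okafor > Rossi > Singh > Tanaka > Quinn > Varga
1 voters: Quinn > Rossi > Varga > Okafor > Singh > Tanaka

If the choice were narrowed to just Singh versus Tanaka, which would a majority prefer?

Singh

Ballots ranking Singh above Tanaka: 8+5+2+11+1 = 27.
Ballots ranking Tanaka above Singh: 4.
Singh wins the head-to-head, 27–4.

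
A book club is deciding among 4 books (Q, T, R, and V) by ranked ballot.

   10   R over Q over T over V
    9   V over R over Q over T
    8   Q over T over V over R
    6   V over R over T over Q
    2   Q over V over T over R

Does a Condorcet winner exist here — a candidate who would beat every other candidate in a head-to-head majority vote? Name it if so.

Head-to-head results (35 voters total):
Q vs T: Q wins 29–6.
Q vs R: R wins 25–10.
Q vs V: Q wins 20–15.
T vs R: R wins 25–10.
T vs V: T wins 18–17.
R vs V: V wins 25–10.
No candidate beats all others: Q beats V beats R beats Q, a majority cycle.

There is no Condorcet winner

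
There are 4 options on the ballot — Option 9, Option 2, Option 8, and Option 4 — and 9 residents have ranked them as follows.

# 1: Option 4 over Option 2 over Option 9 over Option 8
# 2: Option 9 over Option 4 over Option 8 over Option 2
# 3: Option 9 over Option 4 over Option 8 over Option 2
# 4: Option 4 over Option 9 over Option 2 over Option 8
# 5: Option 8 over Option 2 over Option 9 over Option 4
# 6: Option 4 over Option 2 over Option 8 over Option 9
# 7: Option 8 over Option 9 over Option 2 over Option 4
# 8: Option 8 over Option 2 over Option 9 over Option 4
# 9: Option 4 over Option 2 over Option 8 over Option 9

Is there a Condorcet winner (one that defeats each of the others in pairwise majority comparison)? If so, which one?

Head-to-head results (9 voters total):
Option 9 vs Option 2: Option 2 wins 5–4.
Option 9 vs Option 8: Option 8 wins 5–4.
Option 9 vs Option 4: Option 9 wins 5–4.
Option 2 vs Option 8: Option 8 wins 5–4.
Option 2 vs Option 4: Option 4 wins 6–3.
Option 8 vs Option 4: Option 4 wins 6–3.
No candidate beats all others: Option 9 beats Option 4 beats Option 2 beats Option 9, a majority cycle.

No Condorcet winner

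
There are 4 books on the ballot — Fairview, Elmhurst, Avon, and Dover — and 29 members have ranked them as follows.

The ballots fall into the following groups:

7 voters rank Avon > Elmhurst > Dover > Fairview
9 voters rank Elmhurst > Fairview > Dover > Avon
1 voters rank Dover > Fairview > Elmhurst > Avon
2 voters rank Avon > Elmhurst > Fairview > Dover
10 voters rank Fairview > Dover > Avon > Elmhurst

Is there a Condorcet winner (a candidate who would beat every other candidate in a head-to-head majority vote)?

No

Head-to-head results (29 voters total):
Fairview vs Elmhurst: Elmhurst wins 18–11.
Fairview vs Avon: Fairview wins 20–9.
Fairview vs Dover: Fairview wins 21–8.
Elmhurst vs Avon: Avon wins 19–10.
Elmhurst vs Dover: Elmhurst wins 18–11.
Avon vs Dover: Dover wins 20–9.
No candidate beats all others: Fairview beats Avon beats Elmhurst beats Fairview, a majority cycle.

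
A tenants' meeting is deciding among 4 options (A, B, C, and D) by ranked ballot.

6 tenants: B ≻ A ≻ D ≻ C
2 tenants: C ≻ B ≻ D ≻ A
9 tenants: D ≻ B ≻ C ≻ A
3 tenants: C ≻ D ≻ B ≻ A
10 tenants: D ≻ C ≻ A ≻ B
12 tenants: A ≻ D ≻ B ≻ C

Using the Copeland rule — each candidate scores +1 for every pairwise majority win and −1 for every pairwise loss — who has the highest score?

D

Pairwise results:
  A vs B: A wins 22–20.
  A vs C: C wins 24–18.
  A vs D: D wins 24–18.
  B vs C: B wins 27–15.
  B vs D: D wins 34–8.
  C vs D: D wins 37–5.
Copeland scores (wins − losses):
  A: 1 − 2 = -1
  B: 1 − 2 = -1
  C: 1 − 2 = -1
  D: 3 − 0 = 3
D has the best Copeland score.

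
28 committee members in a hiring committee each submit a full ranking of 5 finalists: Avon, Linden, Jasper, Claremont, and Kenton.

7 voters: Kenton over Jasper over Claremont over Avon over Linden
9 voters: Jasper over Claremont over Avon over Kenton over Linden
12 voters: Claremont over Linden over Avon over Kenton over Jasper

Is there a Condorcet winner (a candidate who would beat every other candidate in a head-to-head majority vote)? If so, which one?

There is no Condorcet winner

Head-to-head results (28 voters total):
Avon vs Linden: Avon wins 16–12.
Avon vs Jasper: Jasper wins 16–12.
Avon vs Claremont: Claremont wins 28–0.
Avon vs Kenton: Avon wins 21–7.
Linden vs Jasper: Jasper wins 16–12.
Linden vs Claremont: Claremont wins 28–0.
Linden vs Kenton: Kenton wins 16–12.
Jasper vs Claremont: Jasper wins 16–12.
Jasper vs Kenton: Kenton wins 19–9.
Claremont vs Kenton: Claremont wins 21–7.
No candidate beats all others: Avon beats Kenton beats Jasper beats Avon, a majority cycle.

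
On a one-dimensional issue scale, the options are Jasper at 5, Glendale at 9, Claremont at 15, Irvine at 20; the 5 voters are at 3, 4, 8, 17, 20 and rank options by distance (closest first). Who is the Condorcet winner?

With single-peaked preferences on a line, the Condorcet winner is the candidate closest to the median voter.
The median voter (position 8) is closest to Glendale at 9.
Check: Glendale vs Claremont — voters closer to Glendale: 3 of 5.

Glendale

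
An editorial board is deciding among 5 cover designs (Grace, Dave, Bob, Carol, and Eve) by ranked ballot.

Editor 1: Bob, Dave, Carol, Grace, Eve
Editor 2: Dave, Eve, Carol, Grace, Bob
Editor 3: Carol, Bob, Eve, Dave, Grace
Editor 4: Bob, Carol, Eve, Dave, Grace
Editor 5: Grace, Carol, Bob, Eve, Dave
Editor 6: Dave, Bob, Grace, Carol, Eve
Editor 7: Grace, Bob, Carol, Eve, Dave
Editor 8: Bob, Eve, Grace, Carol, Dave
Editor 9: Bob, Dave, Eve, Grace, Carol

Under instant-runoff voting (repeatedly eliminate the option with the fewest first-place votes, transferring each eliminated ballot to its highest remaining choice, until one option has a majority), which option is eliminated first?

Round 1: Bob 4, Grace 2, Dave 2, Carol 1, Eve 0. Eve has the fewest and is eliminated.
Round 2: Bob 4, Grace 2, Dave 2, Carol 1. Carol has the fewest and is eliminated.
Round 3: Bob 5, Grace 2, Dave 2. Bob has a majority.

Eve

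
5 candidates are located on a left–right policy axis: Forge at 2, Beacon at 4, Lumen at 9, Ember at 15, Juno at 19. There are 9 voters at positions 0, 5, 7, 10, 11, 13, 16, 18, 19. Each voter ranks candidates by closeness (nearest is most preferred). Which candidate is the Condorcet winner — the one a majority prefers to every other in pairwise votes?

Lumen

With single-peaked preferences on a line, the Condorcet winner is the candidate closest to the median voter.
The median voter (position 11) is closest to Lumen at 9.
Check: Lumen vs Ember — voters closer to Lumen: 5 of 9.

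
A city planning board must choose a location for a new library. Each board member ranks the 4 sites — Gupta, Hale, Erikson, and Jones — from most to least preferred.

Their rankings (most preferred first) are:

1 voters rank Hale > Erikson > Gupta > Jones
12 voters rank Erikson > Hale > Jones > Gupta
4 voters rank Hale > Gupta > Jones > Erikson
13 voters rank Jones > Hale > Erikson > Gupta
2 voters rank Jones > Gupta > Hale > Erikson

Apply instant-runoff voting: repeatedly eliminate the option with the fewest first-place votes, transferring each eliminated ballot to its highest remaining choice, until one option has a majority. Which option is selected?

Jones

Round 1: Jones 15, Erikson 12, Hale 5, Gupta 0. Gupta has the fewest and is eliminated.
Round 2: Jones 15, Erikson 12, Hale 5. Hale has the fewest and is eliminated.
Round 3: Jones 19, Erikson 13. Jones has a majority.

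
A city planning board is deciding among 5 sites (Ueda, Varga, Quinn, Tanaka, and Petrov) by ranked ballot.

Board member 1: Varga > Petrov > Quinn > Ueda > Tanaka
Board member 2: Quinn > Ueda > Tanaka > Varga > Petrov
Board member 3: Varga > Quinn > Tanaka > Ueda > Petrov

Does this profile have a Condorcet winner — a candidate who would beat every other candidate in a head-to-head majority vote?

Yes

Head-to-head results (3 voters total):
Ueda vs Varga: Varga wins 2–1.
Ueda vs Quinn: Quinn wins 3–0.
Ueda vs Tanaka: Ueda wins 2–1.
Ueda vs Petrov: Ueda wins 2–1.
Varga vs Quinn: Varga wins 2–1.
Varga vs Tanaka: Varga wins 2–1.
Varga vs Petrov: Varga wins 3–0.
Quinn vs Tanaka: Quinn wins 3–0.
Quinn vs Petrov: Quinn wins 2–1.
Tanaka vs Petrov: Tanaka wins 2–1.
Varga beats each rival — Ueda (2–1), Quinn (2–1), Tanaka (2–1), Petrov (3–0) — so Varga is the Condorcet winner.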